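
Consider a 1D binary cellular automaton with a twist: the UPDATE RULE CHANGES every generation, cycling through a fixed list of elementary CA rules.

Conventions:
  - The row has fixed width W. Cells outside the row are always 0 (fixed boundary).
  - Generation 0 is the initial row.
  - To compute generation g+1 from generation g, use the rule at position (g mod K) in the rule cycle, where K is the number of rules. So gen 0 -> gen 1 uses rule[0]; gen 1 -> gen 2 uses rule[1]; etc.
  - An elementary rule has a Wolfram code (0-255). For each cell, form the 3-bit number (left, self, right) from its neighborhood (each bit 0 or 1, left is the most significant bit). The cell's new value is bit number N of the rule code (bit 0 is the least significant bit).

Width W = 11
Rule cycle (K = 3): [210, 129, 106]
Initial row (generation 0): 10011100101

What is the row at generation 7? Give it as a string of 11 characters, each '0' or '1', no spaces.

Gen 0: 10011100101
Gen 1 (rule 210): 01101111000
Gen 2 (rule 129): 00000110011
Gen 3 (rule 106): 00001110111
Gen 4 (rule 210): 00010110011
Gen 5 (rule 129): 11000000000
Gen 6 (rule 106): 11000000000
Gen 7 (rule 210): 01100000000

Answer: 01100000000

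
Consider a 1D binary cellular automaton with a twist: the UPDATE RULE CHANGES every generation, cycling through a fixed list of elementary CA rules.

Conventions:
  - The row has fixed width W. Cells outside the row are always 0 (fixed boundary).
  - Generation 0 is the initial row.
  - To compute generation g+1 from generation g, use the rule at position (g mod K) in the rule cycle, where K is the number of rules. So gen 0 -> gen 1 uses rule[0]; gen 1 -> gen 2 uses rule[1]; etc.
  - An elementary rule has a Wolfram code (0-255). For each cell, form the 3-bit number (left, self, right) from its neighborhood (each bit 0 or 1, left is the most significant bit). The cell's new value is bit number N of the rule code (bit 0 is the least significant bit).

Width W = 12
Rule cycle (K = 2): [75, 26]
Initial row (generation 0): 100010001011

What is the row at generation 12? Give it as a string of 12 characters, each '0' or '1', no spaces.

Gen 0: 100010001011
Gen 1 (rule 75): 001100110011
Gen 2 (rule 26): 011011101110
Gen 3 (rule 75): 111010101010
Gen 4 (rule 26): 100000000001
Gen 5 (rule 75): 001111111110
Gen 6 (rule 26): 011000000001
Gen 7 (rule 75): 111011111110
Gen 8 (rule 26): 100010000001
Gen 9 (rule 75): 001100111110
Gen 10 (rule 26): 011011100001
Gen 11 (rule 75): 111010101110
Gen 12 (rule 26): 100000001001

Answer: 100000001001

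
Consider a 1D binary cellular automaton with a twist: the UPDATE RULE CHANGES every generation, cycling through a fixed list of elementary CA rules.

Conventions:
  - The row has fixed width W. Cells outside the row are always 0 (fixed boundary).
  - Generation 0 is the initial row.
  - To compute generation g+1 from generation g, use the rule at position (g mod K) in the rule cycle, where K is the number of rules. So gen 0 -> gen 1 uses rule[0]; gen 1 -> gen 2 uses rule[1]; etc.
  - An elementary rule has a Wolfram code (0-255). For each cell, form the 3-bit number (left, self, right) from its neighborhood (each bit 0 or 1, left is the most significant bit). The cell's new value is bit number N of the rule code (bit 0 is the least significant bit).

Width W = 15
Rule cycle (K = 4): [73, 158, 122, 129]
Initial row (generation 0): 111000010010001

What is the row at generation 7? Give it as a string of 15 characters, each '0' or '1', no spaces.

Answer: 100000000000011

Derivation:
Gen 0: 111000010010001
Gen 1 (rule 73): 101011000000100
Gen 2 (rule 158): 101010100001110
Gen 3 (rule 122): 010101010011011
Gen 4 (rule 129): 000000000000000
Gen 5 (rule 73): 111111111111111
Gen 6 (rule 158): 111111111111110
Gen 7 (rule 122): 100000000000011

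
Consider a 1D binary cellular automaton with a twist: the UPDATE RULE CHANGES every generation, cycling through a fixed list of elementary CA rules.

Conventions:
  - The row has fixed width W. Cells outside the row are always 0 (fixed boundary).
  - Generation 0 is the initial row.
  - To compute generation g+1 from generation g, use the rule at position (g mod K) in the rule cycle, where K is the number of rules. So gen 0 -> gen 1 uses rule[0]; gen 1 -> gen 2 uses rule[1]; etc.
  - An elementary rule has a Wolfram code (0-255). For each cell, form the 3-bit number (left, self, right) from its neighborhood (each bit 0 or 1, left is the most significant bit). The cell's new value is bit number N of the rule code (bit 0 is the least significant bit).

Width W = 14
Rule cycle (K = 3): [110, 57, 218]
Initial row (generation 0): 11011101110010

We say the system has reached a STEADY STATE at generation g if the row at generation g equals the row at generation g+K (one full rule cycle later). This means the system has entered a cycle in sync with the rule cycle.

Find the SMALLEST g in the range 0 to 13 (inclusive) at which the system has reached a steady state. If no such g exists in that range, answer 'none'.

Gen 0: 11011101110010
Gen 1 (rule 110): 11110111010110
Gen 2 (rule 57): 10001100101101
Gen 3 (rule 218): 01011111001100
Gen 4 (rule 110): 11110001011100
Gen 5 (rule 57): 10001100110011
Gen 6 (rule 218): 01011111111111
Gen 7 (rule 110): 11110000000001
Gen 8 (rule 57): 10001111111100
Gen 9 (rule 218): 01011111111110
Gen 10 (rule 110): 11110000000010
Gen 11 (rule 57): 10001111111001
Gen 12 (rule 218): 01011111111110
Gen 13 (rule 110): 11110000000010
Gen 14 (rule 57): 10001111111001
Gen 15 (rule 218): 01011111111110
Gen 16 (rule 110): 11110000000010

Answer: 9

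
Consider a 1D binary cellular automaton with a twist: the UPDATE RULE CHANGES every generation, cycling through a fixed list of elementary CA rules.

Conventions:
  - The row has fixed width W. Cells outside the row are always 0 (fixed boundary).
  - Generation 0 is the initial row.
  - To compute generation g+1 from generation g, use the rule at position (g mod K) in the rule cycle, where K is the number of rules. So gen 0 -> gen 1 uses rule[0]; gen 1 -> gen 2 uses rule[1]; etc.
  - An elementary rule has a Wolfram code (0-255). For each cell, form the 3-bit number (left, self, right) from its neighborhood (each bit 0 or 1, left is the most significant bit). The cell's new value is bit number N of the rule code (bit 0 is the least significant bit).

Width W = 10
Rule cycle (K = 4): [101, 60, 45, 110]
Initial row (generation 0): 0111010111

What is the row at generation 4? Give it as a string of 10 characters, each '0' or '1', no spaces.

Gen 0: 0111010111
Gen 1 (rule 101): 0001111001
Gen 2 (rule 60): 0001000101
Gen 3 (rule 45): 1101010111
Gen 4 (rule 110): 1111111101

Answer: 1111111101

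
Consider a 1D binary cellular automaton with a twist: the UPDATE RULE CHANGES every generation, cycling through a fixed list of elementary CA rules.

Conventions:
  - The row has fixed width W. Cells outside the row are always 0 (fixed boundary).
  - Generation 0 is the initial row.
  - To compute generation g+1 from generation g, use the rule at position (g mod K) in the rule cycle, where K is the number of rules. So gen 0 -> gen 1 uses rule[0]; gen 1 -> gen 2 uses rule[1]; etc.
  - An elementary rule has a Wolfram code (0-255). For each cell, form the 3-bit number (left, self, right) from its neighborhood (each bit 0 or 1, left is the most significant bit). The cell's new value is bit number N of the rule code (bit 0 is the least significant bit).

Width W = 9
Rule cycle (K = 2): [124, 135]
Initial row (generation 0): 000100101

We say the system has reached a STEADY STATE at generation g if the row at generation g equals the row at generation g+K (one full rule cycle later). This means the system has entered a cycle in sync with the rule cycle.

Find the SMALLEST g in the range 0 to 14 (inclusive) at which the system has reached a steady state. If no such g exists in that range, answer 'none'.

Answer: none

Derivation:
Gen 0: 000100101
Gen 1 (rule 124): 000110111
Gen 2 (rule 135): 111000010
Gen 3 (rule 124): 101100011
Gen 4 (rule 135): 100001100
Gen 5 (rule 124): 110001110
Gen 6 (rule 135): 000110100
Gen 7 (rule 124): 000111110
Gen 8 (rule 135): 111011100
Gen 9 (rule 124): 101110110
Gen 10 (rule 135): 100100000
Gen 11 (rule 124): 110110000
Gen 12 (rule 135): 000000111
Gen 13 (rule 124): 000000101
Gen 14 (rule 135): 111111101
Gen 15 (rule 124): 100000111
Gen 16 (rule 135): 101111010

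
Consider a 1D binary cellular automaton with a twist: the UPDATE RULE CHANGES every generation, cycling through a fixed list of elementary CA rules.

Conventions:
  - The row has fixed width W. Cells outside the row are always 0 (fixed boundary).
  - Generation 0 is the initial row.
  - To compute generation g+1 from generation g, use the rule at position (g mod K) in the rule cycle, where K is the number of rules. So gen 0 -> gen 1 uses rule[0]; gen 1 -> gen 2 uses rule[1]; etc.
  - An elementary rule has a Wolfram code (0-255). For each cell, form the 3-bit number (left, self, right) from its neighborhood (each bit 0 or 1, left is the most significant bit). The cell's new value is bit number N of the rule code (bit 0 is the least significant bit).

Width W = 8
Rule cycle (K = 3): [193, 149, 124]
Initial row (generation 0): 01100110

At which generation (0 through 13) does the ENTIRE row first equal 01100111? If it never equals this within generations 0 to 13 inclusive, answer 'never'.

Answer: 4

Derivation:
Gen 0: 01100110
Gen 1 (rule 193): 00100010
Gen 2 (rule 149): 10111011
Gen 3 (rule 124): 11101111
Gen 4 (rule 193): 01100111
Gen 5 (rule 149): 00010010
Gen 6 (rule 124): 00011011
Gen 7 (rule 193): 11001001
Gen 8 (rule 149): 00101101
Gen 9 (rule 124): 00111111
Gen 10 (rule 193): 10011111
Gen 11 (rule 149): 11001110
Gen 12 (rule 124): 11101011
Gen 13 (rule 193): 01100001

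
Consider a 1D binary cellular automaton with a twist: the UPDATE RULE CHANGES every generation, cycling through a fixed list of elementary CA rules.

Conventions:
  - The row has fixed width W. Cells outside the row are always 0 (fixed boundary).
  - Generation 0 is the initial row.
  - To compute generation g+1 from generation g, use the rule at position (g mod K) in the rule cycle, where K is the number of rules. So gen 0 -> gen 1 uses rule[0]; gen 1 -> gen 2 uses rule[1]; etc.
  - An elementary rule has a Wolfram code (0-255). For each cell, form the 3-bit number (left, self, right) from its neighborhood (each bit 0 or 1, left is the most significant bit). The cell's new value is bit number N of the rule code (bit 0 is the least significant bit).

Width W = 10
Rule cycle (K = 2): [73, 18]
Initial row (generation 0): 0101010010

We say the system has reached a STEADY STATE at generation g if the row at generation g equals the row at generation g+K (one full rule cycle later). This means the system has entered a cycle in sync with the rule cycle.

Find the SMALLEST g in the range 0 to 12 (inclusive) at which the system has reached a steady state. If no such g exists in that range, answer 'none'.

Gen 0: 0101010010
Gen 1 (rule 73): 0000000000
Gen 2 (rule 18): 0000000000
Gen 3 (rule 73): 1111111111
Gen 4 (rule 18): 0000000000
Gen 5 (rule 73): 1111111111
Gen 6 (rule 18): 0000000000
Gen 7 (rule 73): 1111111111
Gen 8 (rule 18): 0000000000
Gen 9 (rule 73): 1111111111
Gen 10 (rule 18): 0000000000
Gen 11 (rule 73): 1111111111
Gen 12 (rule 18): 0000000000
Gen 13 (rule 73): 1111111111
Gen 14 (rule 18): 0000000000

Answer: 2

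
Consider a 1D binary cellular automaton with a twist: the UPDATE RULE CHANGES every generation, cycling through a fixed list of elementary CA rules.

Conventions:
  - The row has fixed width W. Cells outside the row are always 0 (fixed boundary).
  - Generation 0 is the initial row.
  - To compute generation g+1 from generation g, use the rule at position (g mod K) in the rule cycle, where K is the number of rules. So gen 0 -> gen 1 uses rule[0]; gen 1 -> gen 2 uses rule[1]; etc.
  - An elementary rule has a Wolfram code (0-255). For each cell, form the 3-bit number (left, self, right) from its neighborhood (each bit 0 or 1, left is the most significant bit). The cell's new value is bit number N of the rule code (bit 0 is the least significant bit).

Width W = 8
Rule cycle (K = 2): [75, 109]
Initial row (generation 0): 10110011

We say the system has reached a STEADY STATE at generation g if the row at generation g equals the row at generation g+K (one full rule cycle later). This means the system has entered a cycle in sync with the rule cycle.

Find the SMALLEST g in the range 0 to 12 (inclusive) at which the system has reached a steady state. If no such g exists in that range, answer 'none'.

Gen 0: 10110011
Gen 1 (rule 75): 00110111
Gen 2 (rule 109): 10111101
Gen 3 (rule 75): 00100100
Gen 4 (rule 109): 10100101
Gen 5 (rule 75): 00001000
Gen 6 (rule 109): 11101011
Gen 7 (rule 75): 10100011
Gen 8 (rule 109): 11101011
Gen 9 (rule 75): 10100011
Gen 10 (rule 109): 11101011
Gen 11 (rule 75): 10100011
Gen 12 (rule 109): 11101011
Gen 13 (rule 75): 10100011
Gen 14 (rule 109): 11101011

Answer: 6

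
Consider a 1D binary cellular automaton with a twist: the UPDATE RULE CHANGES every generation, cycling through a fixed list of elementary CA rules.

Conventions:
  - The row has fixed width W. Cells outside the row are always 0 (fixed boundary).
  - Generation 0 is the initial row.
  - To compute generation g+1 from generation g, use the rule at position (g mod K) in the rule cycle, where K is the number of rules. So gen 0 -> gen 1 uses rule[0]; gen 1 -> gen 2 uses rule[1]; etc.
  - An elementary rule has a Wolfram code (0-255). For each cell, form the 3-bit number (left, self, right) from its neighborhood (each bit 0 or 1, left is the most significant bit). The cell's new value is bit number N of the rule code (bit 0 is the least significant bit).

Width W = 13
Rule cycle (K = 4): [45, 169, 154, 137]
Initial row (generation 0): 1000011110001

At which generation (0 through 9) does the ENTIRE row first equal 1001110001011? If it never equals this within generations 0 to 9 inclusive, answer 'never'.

Gen 0: 1000011110001
Gen 1 (rule 45): 1011010000101
Gen 2 (rule 169): 0110100110010
Gen 3 (rule 154): 1100011101101
Gen 4 (rule 137): 1001011001000
Gen 5 (rule 45): 1001110001011
Gen 6 (rule 169): 0001100100110
Gen 7 (rule 154): 0011011011101
Gen 8 (rule 137): 1010010011000
Gen 9 (rule 45): 1110010010011

Answer: 5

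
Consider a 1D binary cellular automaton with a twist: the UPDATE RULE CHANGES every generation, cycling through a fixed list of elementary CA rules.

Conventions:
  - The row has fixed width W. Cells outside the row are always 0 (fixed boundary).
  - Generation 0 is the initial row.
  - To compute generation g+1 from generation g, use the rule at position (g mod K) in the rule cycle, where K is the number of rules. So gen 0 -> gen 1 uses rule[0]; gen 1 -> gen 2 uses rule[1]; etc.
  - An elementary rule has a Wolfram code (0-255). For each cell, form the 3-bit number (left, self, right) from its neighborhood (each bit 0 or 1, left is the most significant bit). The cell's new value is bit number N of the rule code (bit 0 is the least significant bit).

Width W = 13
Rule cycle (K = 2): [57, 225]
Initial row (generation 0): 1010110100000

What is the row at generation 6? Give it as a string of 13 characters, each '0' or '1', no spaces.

Gen 0: 1010110100000
Gen 1 (rule 57): 0101101011111
Gen 2 (rule 225): 0010110101111
Gen 3 (rule 57): 1001101011000
Gen 4 (rule 225): 0000110101011
Gen 5 (rule 57): 1110101010110
Gen 6 (rule 225): 0111010101010

Answer: 0111010101010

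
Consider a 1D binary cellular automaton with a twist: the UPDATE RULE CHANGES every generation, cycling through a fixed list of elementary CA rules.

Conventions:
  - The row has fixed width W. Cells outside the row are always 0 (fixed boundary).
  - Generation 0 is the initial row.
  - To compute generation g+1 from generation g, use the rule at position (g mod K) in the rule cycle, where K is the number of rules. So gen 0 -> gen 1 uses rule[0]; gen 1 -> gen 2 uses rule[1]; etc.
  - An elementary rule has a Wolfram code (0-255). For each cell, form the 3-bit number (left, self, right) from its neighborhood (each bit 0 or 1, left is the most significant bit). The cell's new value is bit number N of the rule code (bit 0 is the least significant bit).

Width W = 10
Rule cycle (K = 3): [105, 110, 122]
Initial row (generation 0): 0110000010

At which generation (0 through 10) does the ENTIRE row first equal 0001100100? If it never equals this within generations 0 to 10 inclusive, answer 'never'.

Gen 0: 0110000010
Gen 1 (rule 105): 0110111000
Gen 2 (rule 110): 1111101000
Gen 3 (rule 122): 1000110100
Gen 4 (rule 105): 0010111001
Gen 5 (rule 110): 0111101011
Gen 6 (rule 122): 1100110111
Gen 7 (rule 105): 1100111101
Gen 8 (rule 110): 1101100111
Gen 9 (rule 122): 1111111101
Gen 10 (rule 105): 1000000110

Answer: never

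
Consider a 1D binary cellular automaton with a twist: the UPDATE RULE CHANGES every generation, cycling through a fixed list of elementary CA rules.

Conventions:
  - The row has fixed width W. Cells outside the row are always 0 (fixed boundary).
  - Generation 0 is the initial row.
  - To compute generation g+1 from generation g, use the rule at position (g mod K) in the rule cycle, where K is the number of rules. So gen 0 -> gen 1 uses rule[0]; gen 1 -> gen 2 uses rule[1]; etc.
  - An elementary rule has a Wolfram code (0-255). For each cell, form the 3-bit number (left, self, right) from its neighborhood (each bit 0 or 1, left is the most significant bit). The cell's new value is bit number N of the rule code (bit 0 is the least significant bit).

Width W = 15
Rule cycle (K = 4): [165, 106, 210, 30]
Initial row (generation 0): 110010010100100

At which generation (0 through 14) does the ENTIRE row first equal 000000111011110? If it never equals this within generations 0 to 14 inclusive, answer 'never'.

Gen 0: 110010010100100
Gen 1 (rule 165): 000010011100101
Gen 2 (rule 106): 000100110101010
Gen 3 (rule 210): 001011010000001
Gen 4 (rule 30): 011010011000011
Gen 5 (rule 165): 000110000011000
Gen 6 (rule 106): 001110000111000
Gen 7 (rule 210): 010111001011100
Gen 8 (rule 30): 110100111010010
Gen 9 (rule 165): 001100010110010
Gen 10 (rule 106): 011100101110100
Gen 11 (rule 210): 101111000110010
Gen 12 (rule 30): 101000101101111
Gen 13 (rule 165): 111010110010110
Gen 14 (rule 106): 101101110101110

Answer: never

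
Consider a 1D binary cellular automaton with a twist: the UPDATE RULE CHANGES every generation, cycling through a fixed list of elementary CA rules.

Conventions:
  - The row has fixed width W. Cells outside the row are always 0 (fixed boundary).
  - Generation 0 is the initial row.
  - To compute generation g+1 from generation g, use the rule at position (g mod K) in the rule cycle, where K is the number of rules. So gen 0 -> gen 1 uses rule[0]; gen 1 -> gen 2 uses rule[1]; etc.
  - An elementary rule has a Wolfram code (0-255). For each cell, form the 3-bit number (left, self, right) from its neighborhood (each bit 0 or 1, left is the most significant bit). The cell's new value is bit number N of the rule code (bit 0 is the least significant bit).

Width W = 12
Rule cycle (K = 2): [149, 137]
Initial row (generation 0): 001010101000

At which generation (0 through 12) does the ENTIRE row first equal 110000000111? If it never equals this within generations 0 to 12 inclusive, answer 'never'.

Answer: never

Derivation:
Gen 0: 001010101000
Gen 1 (rule 149): 101010101111
Gen 2 (rule 137): 000000001110
Gen 3 (rule 149): 111111100101
Gen 4 (rule 137): 111111000000
Gen 5 (rule 149): 011110111111
Gen 6 (rule 137): 011100111110
Gen 7 (rule 149): 001010011101
Gen 8 (rule 137): 100000011000
Gen 9 (rule 149): 111111000111
Gen 10 (rule 137): 111110010110
Gen 11 (rule 149): 011101010001
Gen 12 (rule 137): 011000000100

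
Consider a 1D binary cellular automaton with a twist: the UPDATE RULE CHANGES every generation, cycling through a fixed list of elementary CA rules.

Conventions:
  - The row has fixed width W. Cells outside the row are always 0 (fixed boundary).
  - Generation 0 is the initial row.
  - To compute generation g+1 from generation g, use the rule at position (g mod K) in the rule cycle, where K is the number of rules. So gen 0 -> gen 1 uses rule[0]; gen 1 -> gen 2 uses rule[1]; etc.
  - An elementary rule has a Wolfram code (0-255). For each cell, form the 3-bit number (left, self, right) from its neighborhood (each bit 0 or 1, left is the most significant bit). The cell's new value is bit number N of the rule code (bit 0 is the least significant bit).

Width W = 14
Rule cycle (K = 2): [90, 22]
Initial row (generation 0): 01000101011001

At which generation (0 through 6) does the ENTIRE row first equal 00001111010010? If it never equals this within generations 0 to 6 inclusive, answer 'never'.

Gen 0: 01000101011001
Gen 1 (rule 90): 10101000011110
Gen 2 (rule 22): 10101100100001
Gen 3 (rule 90): 00001111010010
Gen 4 (rule 22): 00010000011111
Gen 5 (rule 90): 00101000110001
Gen 6 (rule 22): 01101101001011

Answer: 3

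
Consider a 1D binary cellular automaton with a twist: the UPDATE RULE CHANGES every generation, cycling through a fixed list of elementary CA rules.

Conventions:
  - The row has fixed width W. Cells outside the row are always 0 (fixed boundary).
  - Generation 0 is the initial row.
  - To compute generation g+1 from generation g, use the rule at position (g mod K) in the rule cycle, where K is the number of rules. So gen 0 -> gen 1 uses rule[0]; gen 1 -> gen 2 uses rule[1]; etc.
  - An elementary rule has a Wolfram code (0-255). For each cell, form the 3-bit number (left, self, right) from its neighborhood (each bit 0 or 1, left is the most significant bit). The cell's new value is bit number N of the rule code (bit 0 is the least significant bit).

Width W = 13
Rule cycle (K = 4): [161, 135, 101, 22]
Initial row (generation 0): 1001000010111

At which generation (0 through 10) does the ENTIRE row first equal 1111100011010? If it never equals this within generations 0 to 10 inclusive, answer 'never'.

Answer: 2

Derivation:
Gen 0: 1001000010111
Gen 1 (rule 161): 0000011001010
Gen 2 (rule 135): 1111100011010
Gen 3 (rule 101): 0000101001110
Gen 4 (rule 22): 0001101110001
Gen 5 (rule 161): 1100010100100
Gen 6 (rule 135): 0001110101101
Gen 7 (rule 101): 1100011110111
Gen 8 (rule 22): 0010100000000
Gen 9 (rule 161): 1001001111111
Gen 10 (rule 135): 1011010111110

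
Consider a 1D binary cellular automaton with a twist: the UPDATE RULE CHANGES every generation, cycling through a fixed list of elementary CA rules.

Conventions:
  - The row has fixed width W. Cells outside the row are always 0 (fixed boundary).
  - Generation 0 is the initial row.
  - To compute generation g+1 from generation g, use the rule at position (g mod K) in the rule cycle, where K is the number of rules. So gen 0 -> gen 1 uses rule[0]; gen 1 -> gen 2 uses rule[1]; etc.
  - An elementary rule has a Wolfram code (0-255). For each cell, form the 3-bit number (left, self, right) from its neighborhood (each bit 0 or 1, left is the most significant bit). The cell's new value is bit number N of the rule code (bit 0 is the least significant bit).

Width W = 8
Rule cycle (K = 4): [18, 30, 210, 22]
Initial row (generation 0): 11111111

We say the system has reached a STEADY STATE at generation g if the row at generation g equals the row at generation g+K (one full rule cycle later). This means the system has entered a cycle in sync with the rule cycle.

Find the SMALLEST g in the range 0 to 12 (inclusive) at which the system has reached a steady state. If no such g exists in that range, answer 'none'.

Answer: 1

Derivation:
Gen 0: 11111111
Gen 1 (rule 18): 00000000
Gen 2 (rule 30): 00000000
Gen 3 (rule 210): 00000000
Gen 4 (rule 22): 00000000
Gen 5 (rule 18): 00000000
Gen 6 (rule 30): 00000000
Gen 7 (rule 210): 00000000
Gen 8 (rule 22): 00000000
Gen 9 (rule 18): 00000000
Gen 10 (rule 30): 00000000
Gen 11 (rule 210): 00000000
Gen 12 (rule 22): 00000000
Gen 13 (rule 18): 00000000
Gen 14 (rule 30): 00000000
Gen 15 (rule 210): 00000000
Gen 16 (rule 22): 00000000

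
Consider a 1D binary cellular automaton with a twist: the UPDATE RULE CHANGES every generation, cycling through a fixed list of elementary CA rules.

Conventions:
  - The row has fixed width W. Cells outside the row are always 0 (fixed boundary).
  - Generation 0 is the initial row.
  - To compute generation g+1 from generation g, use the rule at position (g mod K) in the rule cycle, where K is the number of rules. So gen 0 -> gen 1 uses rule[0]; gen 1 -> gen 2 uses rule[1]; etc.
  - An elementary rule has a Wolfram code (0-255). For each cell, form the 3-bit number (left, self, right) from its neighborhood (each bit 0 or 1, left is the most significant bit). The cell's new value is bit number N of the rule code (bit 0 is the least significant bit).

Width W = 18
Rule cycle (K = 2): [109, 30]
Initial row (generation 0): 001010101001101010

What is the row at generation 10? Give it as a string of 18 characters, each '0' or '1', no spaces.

Answer: 101000010100010101

Derivation:
Gen 0: 001010101001101010
Gen 1 (rule 109): 101111111001111110
Gen 2 (rule 30): 101000000111000001
Gen 3 (rule 109): 111011110101011101
Gen 4 (rule 30): 100010000101010001
Gen 5 (rule 109): 101010110111110101
Gen 6 (rule 30): 101010100100000101
Gen 7 (rule 109): 111111100101110111
Gen 8 (rule 30): 100000011101000100
Gen 9 (rule 109): 101111010111010101
Gen 10 (rule 30): 101000010100010101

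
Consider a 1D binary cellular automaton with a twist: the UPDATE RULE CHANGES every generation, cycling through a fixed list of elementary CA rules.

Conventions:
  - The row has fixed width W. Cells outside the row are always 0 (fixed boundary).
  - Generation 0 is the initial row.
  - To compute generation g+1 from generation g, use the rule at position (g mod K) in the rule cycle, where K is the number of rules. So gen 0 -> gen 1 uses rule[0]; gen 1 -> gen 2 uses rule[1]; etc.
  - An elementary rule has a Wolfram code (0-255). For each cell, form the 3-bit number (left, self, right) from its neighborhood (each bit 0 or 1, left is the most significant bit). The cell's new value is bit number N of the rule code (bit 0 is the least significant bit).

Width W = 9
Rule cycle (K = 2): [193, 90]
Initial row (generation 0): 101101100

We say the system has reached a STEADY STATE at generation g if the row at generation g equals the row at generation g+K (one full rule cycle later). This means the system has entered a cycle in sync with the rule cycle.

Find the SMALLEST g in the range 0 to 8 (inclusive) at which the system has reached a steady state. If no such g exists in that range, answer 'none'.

Gen 0: 101101100
Gen 1 (rule 193): 000100101
Gen 2 (rule 90): 001011000
Gen 3 (rule 193): 100001011
Gen 4 (rule 90): 010010011
Gen 5 (rule 193): 000000001
Gen 6 (rule 90): 000000010
Gen 7 (rule 193): 111111000
Gen 8 (rule 90): 100001100
Gen 9 (rule 193): 001100101
Gen 10 (rule 90): 011111000

Answer: none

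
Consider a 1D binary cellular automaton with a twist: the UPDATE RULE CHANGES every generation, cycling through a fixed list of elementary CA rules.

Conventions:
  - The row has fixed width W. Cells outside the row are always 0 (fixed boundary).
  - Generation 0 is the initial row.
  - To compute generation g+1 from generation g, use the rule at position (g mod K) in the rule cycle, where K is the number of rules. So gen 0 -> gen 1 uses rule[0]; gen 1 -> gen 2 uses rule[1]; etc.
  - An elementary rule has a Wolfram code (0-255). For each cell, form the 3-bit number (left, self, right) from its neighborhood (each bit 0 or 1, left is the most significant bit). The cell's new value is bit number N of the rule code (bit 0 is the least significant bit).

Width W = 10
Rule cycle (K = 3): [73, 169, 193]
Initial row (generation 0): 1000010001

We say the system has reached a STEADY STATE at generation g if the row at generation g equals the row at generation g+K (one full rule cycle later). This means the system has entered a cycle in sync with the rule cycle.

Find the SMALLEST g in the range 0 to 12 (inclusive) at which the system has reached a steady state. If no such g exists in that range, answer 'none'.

Answer: 9

Derivation:
Gen 0: 1000010001
Gen 1 (rule 73): 0011000100
Gen 2 (rule 169): 1010010001
Gen 3 (rule 193): 0000000100
Gen 4 (rule 73): 1111110001
Gen 5 (rule 169): 1111100100
Gen 6 (rule 193): 0111100001
Gen 7 (rule 73): 0100101100
Gen 8 (rule 169): 0000011001
Gen 9 (rule 193): 1111001000
Gen 10 (rule 73): 1001000011
Gen 11 (rule 169): 0000011010
Gen 12 (rule 193): 1111001000
Gen 13 (rule 73): 1001000011
Gen 14 (rule 169): 0000011010
Gen 15 (rule 193): 1111001000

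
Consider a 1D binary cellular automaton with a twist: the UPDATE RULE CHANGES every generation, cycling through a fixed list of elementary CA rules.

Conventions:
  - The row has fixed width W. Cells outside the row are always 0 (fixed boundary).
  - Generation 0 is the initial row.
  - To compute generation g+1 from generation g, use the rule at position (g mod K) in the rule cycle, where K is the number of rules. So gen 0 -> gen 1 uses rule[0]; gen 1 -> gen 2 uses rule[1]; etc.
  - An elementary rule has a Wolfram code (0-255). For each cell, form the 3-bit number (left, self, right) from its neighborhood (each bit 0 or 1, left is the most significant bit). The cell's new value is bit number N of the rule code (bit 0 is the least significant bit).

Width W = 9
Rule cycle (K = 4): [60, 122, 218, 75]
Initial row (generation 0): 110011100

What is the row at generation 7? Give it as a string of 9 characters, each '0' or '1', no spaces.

Answer: 100011111

Derivation:
Gen 0: 110011100
Gen 1 (rule 60): 101010010
Gen 2 (rule 122): 010101101
Gen 3 (rule 218): 100001100
Gen 4 (rule 75): 001111101
Gen 5 (rule 60): 001000011
Gen 6 (rule 122): 010100111
Gen 7 (rule 218): 100011111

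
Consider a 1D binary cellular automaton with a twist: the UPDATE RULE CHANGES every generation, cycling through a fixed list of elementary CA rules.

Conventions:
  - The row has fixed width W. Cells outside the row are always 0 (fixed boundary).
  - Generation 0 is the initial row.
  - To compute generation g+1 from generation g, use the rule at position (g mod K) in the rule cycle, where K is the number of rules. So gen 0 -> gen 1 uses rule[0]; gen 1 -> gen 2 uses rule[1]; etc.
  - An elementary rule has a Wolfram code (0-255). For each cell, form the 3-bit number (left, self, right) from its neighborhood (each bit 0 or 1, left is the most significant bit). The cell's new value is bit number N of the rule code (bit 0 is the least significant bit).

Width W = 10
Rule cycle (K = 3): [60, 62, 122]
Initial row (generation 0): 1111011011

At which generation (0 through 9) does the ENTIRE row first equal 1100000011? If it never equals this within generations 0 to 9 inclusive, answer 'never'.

Answer: 5

Derivation:
Gen 0: 1111011011
Gen 1 (rule 60): 1000110110
Gen 2 (rule 62): 1101101101
Gen 3 (rule 122): 1111111110
Gen 4 (rule 60): 1000000001
Gen 5 (rule 62): 1100000011
Gen 6 (rule 122): 1110000111
Gen 7 (rule 60): 1001000100
Gen 8 (rule 62): 1111101110
Gen 9 (rule 122): 1000111011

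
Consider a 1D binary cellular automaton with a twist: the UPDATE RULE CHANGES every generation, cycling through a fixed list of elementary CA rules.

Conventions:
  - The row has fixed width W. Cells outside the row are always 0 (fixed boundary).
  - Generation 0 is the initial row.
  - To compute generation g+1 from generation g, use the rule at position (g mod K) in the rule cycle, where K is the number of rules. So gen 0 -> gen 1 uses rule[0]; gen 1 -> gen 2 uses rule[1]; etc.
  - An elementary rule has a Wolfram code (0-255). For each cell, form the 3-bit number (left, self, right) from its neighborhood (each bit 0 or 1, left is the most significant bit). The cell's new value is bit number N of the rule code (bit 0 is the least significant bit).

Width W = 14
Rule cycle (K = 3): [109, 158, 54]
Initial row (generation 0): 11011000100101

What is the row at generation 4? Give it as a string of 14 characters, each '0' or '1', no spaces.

Answer: 11101001011101

Derivation:
Gen 0: 11011000100101
Gen 1 (rule 109): 11111010100111
Gen 2 (rule 158): 11110010111110
Gen 3 (rule 54): 00001111000001
Gen 4 (rule 109): 11101001011101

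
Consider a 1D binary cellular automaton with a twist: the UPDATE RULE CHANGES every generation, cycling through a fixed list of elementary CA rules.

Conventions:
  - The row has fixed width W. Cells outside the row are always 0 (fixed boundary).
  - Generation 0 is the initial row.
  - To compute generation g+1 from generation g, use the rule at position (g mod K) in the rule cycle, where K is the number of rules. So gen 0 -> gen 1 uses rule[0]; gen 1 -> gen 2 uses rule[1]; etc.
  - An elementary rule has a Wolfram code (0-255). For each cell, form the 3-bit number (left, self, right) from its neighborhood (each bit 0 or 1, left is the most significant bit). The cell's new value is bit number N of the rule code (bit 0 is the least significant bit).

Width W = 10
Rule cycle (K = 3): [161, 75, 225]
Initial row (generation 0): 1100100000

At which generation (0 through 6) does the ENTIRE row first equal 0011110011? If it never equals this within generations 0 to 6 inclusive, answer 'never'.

Answer: 4

Derivation:
Gen 0: 1100100000
Gen 1 (rule 161): 0000001111
Gen 2 (rule 75): 1111111001
Gen 3 (rule 225): 0111111000
Gen 4 (rule 161): 0011110011
Gen 5 (rule 75): 1110010111
Gen 6 (rule 225): 0110001011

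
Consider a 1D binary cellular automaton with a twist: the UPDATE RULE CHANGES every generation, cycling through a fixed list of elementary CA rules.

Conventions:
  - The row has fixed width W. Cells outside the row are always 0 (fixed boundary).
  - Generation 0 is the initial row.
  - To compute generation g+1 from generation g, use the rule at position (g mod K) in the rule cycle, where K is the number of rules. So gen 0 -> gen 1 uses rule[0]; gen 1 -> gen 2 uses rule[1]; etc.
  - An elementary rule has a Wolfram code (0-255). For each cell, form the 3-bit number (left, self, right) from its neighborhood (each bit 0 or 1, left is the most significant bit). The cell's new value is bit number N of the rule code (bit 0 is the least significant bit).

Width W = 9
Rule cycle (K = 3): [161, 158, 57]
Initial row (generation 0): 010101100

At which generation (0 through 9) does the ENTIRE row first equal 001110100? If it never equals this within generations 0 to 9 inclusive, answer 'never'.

Answer: 8

Derivation:
Gen 0: 010101100
Gen 1 (rule 161): 001010001
Gen 2 (rule 158): 011011011
Gen 3 (rule 57): 010110110
Gen 4 (rule 161): 001001000
Gen 5 (rule 158): 011111100
Gen 6 (rule 57): 010000011
Gen 7 (rule 161): 000111000
Gen 8 (rule 158): 001110100
Gen 9 (rule 57): 101001011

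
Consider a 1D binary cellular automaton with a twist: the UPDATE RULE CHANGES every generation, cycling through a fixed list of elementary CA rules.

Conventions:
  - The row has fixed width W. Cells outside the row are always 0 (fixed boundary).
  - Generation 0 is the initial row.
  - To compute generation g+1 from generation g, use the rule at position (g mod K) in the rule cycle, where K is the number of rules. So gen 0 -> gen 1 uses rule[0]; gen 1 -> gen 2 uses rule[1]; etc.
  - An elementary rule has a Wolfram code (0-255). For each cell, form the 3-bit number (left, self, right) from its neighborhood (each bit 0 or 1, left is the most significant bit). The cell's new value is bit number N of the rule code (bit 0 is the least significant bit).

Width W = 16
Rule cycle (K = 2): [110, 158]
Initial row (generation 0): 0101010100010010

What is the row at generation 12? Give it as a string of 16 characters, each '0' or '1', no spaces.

Gen 0: 0101010100010010
Gen 1 (rule 110): 1111111100110110
Gen 2 (rule 158): 1111111011100101
Gen 3 (rule 110): 1000001110101111
Gen 4 (rule 158): 1100011100101110
Gen 5 (rule 110): 1100110101111010
Gen 6 (rule 158): 1011100101110011
Gen 7 (rule 110): 1110101111010111
Gen 8 (rule 158): 1100101110010110
Gen 9 (rule 110): 1101111010111110
Gen 10 (rule 158): 1001110010111101
Gen 11 (rule 110): 1011010111100111
Gen 12 (rule 158): 1010010111011110

Answer: 1010010111011110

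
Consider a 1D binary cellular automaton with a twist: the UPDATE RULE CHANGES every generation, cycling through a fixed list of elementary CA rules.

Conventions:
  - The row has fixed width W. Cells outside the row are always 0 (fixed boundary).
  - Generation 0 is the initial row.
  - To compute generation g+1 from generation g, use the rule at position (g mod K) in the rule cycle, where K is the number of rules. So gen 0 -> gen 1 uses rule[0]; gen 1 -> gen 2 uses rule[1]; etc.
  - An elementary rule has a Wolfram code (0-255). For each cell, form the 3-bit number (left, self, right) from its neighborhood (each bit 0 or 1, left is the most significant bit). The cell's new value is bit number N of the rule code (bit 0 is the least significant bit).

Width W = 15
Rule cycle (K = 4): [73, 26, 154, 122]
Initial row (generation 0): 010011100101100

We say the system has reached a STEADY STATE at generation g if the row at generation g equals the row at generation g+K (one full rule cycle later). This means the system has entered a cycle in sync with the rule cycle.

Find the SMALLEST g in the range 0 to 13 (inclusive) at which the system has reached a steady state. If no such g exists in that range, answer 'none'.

Answer: none

Derivation:
Gen 0: 010011100101100
Gen 1 (rule 73): 000010100001101
Gen 2 (rule 26): 000100010011000
Gen 3 (rule 154): 001010101110100
Gen 4 (rule 122): 010101011011010
Gen 5 (rule 73): 000000011011000
Gen 6 (rule 26): 000000110010100
Gen 7 (rule 154): 000001101100010
Gen 8 (rule 122): 000011111110101
Gen 9 (rule 73): 111010000010000
Gen 10 (rule 26): 100001000101000
Gen 11 (rule 154): 010010101000100
Gen 12 (rule 122): 101101010101010
Gen 13 (rule 73): 001100000000000
Gen 14 (rule 26): 011010000000000
Gen 15 (rule 154): 110001000000000
Gen 16 (rule 122): 111010100000000
Gen 17 (rule 73): 101000001111111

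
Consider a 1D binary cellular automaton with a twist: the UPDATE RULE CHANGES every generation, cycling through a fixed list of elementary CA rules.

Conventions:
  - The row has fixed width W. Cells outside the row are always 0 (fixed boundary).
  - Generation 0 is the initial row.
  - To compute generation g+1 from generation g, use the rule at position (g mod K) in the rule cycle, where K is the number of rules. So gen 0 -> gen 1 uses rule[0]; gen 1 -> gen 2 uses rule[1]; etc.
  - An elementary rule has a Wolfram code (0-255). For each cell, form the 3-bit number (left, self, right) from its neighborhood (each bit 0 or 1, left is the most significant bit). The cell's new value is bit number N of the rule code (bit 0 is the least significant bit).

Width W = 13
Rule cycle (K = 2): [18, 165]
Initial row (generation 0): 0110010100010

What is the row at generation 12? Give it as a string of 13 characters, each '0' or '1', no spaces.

Gen 0: 0110010100010
Gen 1 (rule 18): 1001100010101
Gen 2 (rule 165): 1000001011111
Gen 3 (rule 18): 0100010000000
Gen 4 (rule 165): 0101010111111
Gen 5 (rule 18): 1000000000000
Gen 6 (rule 165): 1011111111111
Gen 7 (rule 18): 0000000000000
Gen 8 (rule 165): 1111111111111
Gen 9 (rule 18): 0000000000000
Gen 10 (rule 165): 1111111111111
Gen 11 (rule 18): 0000000000000
Gen 12 (rule 165): 1111111111111

Answer: 1111111111111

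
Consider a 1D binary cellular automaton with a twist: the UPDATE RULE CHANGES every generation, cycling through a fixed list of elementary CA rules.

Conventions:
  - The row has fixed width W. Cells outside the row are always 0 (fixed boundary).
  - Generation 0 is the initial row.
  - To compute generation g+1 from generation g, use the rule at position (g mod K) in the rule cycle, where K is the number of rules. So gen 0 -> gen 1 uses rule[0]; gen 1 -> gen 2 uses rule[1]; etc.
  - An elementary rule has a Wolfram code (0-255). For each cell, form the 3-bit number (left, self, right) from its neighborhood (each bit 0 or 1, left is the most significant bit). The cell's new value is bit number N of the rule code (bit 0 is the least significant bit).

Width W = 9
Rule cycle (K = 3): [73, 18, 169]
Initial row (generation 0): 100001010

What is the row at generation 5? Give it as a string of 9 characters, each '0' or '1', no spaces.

Answer: 000000000

Derivation:
Gen 0: 100001010
Gen 1 (rule 73): 001100000
Gen 2 (rule 18): 010010000
Gen 3 (rule 169): 000000111
Gen 4 (rule 73): 111110101
Gen 5 (rule 18): 000000000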